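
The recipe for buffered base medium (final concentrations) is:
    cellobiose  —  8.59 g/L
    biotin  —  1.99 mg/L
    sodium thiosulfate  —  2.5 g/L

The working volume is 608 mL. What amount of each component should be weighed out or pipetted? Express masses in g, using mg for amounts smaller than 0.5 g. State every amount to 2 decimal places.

Scale factor relative to 1 L: 0.608.
cellobiose: 8.59 g/L × 0.608 L = 5.22 g
biotin: 1.99 mg/L × 0.608 L = 1.21 mg
sodium thiosulfate: 2.5 g/L × 0.608 L = 1.52 g

cellobiose 5.22 g; biotin 1.21 mg; sodium thiosulfate 1.52 g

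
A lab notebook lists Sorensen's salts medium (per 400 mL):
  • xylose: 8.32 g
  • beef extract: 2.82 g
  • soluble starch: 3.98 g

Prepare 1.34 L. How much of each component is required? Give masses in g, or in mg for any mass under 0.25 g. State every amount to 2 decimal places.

Scale factor = 1340 mL / 400 mL = 3.35.
xylose: 8.32 g × (1340 mL / 400 mL) = 27.87 g
beef extract: 2.82 g × (1340 mL / 400 mL) = 9.45 g
soluble starch: 3.98 g × (1340 mL / 400 mL) = 13.33 g

xylose 27.87 g; beef extract 9.45 g; soluble starch 13.33 g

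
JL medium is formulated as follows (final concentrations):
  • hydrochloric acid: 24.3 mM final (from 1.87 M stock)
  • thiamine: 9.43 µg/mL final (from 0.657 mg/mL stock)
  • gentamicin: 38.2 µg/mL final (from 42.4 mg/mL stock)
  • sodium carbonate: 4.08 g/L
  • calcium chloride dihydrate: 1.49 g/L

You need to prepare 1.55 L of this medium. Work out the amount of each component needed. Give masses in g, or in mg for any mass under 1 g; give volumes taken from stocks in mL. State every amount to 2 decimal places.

Working volume: 1.55 L.
hydrochloric acid: V = C2·V2/C1 = 24.3 mM × 1550 mL ÷ 1870 mM = 20.14 mL
thiamine: dilute stock: 9.43 µg/mL × 1550 mL ÷ 657 µg/mL = 22.25 mL
gentamicin: dilute stock: 38.2 µg/mL × 1550 mL ÷ 42400 µg/mL = 1.40 mL
sodium carbonate: 4.08 g/L × 1.55 L = 6.32 g
calcium chloride dihydrate: 1.49 g/L × 1.55 L = 2.31 g

hydrochloric acid 20.14 mL; thiamine 22.25 mL; gentamicin 1.40 mL; sodium carbonate 6.32 g; calcium chloride dihydrate 2.31 g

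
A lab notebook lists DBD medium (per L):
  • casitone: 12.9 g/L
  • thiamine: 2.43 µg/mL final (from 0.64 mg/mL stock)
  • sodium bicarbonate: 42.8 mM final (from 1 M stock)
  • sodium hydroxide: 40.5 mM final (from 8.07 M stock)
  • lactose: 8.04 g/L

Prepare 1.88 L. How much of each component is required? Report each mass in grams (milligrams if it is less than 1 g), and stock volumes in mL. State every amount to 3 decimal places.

casitone 24.252 g; thiamine 7.138 mL; sodium bicarbonate 80.464 mL; sodium hydroxide 9.435 mL; lactose 15.115 g

Working volume: 1.88 L.
casitone: 12.9 g/L × 1.88 L = 24.252 g
thiamine: C1V1 = C2V2 → 2.43 µg/mL × 1880 mL ÷ 640 µg/mL = 7.138 mL
sodium bicarbonate: C1V1 = C2V2 → 42.8 mM × 1880 mL ÷ 1000 mM = 80.464 mL
sodium hydroxide: V = C2·V2/C1 = 40.5 mM × 1880 mL ÷ 8070 mM = 9.435 mL
lactose: 8.04 g/L × 1.88 L = 15.115 g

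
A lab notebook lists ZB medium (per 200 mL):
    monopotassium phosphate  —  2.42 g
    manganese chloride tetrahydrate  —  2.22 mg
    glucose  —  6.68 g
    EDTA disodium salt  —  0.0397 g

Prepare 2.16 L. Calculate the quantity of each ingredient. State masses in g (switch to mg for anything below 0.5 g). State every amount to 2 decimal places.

Ratio of target to recipe volume: 2160 / 200 = 10.8.
monopotassium phosphate: 2.42 g × (2160 mL / 200 mL) = 26.14 g
manganese chloride tetrahydrate: 2.22 mg × (2160 mL / 200 mL) = 23.98 mg
glucose: 6.68 g × (2160 mL / 200 mL) = 72.14 g
EDTA disodium salt: 0.0397 g × (2160 mL / 200 mL) = 0.42876 g = 428.76 mg

monopotassium phosphate 26.14 g; manganese chloride tetrahydrate 23.98 mg; glucose 72.14 g; EDTA disodium salt 428.76 mg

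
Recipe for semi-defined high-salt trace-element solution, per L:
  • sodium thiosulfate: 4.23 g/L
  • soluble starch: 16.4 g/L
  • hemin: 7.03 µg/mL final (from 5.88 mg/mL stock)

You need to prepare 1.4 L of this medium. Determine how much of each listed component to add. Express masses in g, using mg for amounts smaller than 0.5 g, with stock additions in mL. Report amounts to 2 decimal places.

Scale factor relative to 1 L: 1.4.
sodium thiosulfate: 4.23 g/L × 1.4 L = 5.92 g
soluble starch: 16.4 g/L × 1.4 L = 22.96 g
hemin: dilute stock: 7.03 µg/mL × 1400 mL ÷ 5880 µg/mL = 1.67 mL

sodium thiosulfate 5.92 g; soluble starch 22.96 g; hemin 1.67 mL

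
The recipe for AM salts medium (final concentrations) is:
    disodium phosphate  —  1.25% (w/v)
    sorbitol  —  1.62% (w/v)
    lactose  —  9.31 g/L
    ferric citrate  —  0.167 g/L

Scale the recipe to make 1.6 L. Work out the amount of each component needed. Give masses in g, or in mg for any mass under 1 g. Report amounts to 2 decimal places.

disodium phosphate 20.00 g; sorbitol 25.92 g; lactose 14.90 g; ferric citrate 267.20 mg

Scale factor relative to 1 L: 1.6.
disodium phosphate: 1.25% w/v = 12.5 g/L → 12.5 × 1.6 L = 20.00 g
sorbitol: 1.62% w/v = 16.2 g/L → 16.2 × 1.6 L = 25.92 g
lactose: 9.31 g/L × 1.6 L = 14.90 g
ferric citrate: 0.167 g/L × 1.6 L = 0.2672 g = 267.20 mg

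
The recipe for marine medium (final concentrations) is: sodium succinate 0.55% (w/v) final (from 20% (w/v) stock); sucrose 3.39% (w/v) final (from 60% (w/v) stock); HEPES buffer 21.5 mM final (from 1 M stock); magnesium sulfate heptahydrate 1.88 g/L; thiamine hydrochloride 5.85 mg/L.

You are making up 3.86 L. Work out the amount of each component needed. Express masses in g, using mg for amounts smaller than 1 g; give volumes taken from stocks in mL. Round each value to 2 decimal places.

sodium succinate 106.15 mL; sucrose 218.09 mL; HEPES buffer 82.99 mL; magnesium sulfate heptahydrate 7.26 g; thiamine hydrochloride 22.58 mg

Scale factor relative to 1 L: 3.86.
sodium succinate: V = C2·V2/C1 = 0.55% ÷ 20% × 3860 mL = 106.15 mL
sucrose: C1V1 = C2V2 → 3.39% ÷ 60% × 3860 mL = 218.09 mL
HEPES buffer: dilute stock: 21.5 mM × 3860 mL ÷ 1000 mM = 82.99 mL
magnesium sulfate heptahydrate: 1.88 g/L × 3.86 L = 7.26 g
thiamine hydrochloride: 5.85 mg/L × 3.86 L = 22.58 mg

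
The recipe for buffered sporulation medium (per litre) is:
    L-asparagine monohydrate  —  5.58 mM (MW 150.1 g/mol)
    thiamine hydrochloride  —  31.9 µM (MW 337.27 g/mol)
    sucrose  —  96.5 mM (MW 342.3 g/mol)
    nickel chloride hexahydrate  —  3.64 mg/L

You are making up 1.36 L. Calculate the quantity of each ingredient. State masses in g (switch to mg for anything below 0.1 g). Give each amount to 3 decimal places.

Scale factor relative to 1 L: 1.36.
L-asparagine monohydrate: 5.58 mmol/L × 150.1 g/mol × 1.36 L ÷ 1000 = 1.139 g
thiamine hydrochloride: 31.9 µmol/L × 337.27 g/mol × 1.36 L ÷ 1000 = 14.632 mg
sucrose: 96.5 mmol/L × 342.3 g/mol × 1.36 L ÷ 1000 = 44.923 g
nickel chloride hexahydrate: 3.64 mg/L × 1.36 L = 4.950 mg

L-asparagine monohydrate 1.139 g; thiamine hydrochloride 14.632 mg; sucrose 44.923 g; nickel chloride hexahydrate 4.950 mg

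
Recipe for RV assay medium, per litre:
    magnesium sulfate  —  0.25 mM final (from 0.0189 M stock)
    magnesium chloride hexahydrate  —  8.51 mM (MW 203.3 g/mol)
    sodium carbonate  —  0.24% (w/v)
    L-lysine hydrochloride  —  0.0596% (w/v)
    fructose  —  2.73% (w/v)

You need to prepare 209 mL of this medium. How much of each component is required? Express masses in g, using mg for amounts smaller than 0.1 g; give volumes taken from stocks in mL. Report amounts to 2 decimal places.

Target volume = 209 mL = 0.209 L.
magnesium sulfate: dilute stock: 0.25 mM × 209 mL ÷ 18.9 mM = 2.76 mL
magnesium chloride hexahydrate: 8.51 mmol/L × 203.3 g/mol × 0.209 L ÷ 1000 = 0.36 g
sodium carbonate: 0.24% w/v = 2.4 g/L → 2.4 × 0.209 L = 0.50 g
L-lysine hydrochloride: 0.0596 g per 100 mL × 209 mL ÷ 100 = 0.12 g
fructose: 2.73 g per 100 mL × 209 mL ÷ 100 = 5.71 g

magnesium sulfate 2.76 mL; magnesium chloride hexahydrate 0.36 g; sodium carbonate 0.50 g; L-lysine hydrochloride 0.12 g; fructose 5.71 g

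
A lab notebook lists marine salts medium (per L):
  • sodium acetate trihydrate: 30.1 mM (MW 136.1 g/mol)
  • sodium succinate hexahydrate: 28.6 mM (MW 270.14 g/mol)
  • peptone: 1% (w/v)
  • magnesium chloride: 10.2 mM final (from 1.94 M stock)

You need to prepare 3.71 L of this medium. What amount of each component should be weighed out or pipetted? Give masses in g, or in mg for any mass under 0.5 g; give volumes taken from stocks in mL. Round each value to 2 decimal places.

Working volume: 3.71 L.
sodium acetate trihydrate: 30.1 mmol/L × 136.1 g/mol × 3.71 L ÷ 1000 = 15.20 g
sodium succinate hexahydrate: 28.6 mmol/L × 270.14 g/mol × 3.71 L ÷ 1000 = 28.66 g
peptone: 1% w/v = 10 g/L → 10 × 3.71 L = 37.10 g
magnesium chloride: C1V1 = C2V2 → 10.2 mM × 3710 mL ÷ 1940 mM = 19.51 mL

sodium acetate trihydrate 15.20 g; sodium succinate hexahydrate 28.66 g; peptone 37.10 g; magnesium chloride 19.51 mL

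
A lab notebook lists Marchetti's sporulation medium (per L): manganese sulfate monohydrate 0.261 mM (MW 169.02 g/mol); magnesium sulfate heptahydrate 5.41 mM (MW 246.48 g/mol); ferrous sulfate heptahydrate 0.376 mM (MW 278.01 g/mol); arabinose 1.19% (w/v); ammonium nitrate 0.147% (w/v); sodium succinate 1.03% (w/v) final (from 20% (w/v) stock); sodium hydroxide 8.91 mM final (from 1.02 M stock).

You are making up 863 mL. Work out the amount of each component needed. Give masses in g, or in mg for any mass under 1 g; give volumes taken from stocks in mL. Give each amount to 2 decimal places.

manganese sulfate monohydrate 38.07 mg; magnesium sulfate heptahydrate 1.15 g; ferrous sulfate heptahydrate 90.21 mg; arabinose 10.27 g; ammonium nitrate 1.27 g; sodium succinate 44.44 mL; sodium hydroxide 7.54 mL

Working volume: 863 mL = 0.863 L.
manganese sulfate monohydrate: 0.261 mmol/L × 169.02 mg/mmol × 0.863 L = 38.07 mg
magnesium sulfate heptahydrate: 5.41 mmol/L × 246.48 g/mol × 0.863 L ÷ 1000 = 1.15 g
ferrous sulfate heptahydrate: 0.376 mmol/L × 278.01 mg/mmol × 0.863 L = 90.21 mg
arabinose: 1.19 g per 100 mL × 863 mL ÷ 100 = 10.27 g
ammonium nitrate: 0.147 g per 100 mL × 863 mL ÷ 100 = 1.27 g
sodium succinate: dilute stock: 1.03% ÷ 20% × 863 mL = 44.44 mL
sodium hydroxide: V = C2·V2/C1 = 8.91 mM × 863 mL ÷ 1020 mM = 7.54 mL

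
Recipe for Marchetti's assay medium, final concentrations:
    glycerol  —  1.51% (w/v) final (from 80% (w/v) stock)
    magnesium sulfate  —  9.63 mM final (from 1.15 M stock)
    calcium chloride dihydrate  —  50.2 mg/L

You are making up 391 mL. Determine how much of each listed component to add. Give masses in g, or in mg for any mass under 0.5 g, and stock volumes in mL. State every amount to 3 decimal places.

glycerol 7.380 mL; magnesium sulfate 3.274 mL; calcium chloride dihydrate 19.628 mg

Scale factor relative to 1 L: 0.391.
glycerol: V = C2·V2/C1 = 1.51% ÷ 80% × 391 mL = 7.380 mL
magnesium sulfate: C1V1 = C2V2 → 9.63 mM × 391 mL ÷ 1150 mM = 3.274 mL
calcium chloride dihydrate: 50.2 mg/L × 0.391 L = 19.628 mg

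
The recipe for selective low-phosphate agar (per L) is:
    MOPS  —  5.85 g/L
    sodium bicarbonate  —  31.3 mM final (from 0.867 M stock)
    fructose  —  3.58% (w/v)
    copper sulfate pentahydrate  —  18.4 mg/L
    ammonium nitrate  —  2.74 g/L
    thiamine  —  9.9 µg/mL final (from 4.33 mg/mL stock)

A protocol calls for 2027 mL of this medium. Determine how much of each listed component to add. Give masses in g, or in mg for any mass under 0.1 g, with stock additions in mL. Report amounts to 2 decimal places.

MOPS 11.86 g; sodium bicarbonate 73.18 mL; fructose 72.57 g; copper sulfate pentahydrate 37.30 mg; ammonium nitrate 5.55 g; thiamine 4.63 mL

Scale factor relative to 1 L: 2.027.
MOPS: 5.85 g/L × 2.027 L = 11.86 g
sodium bicarbonate: dilute stock: 31.3 mM × 2027 mL ÷ 867 mM = 73.18 mL
fructose: 3.58% w/v = 35.8 g/L → 35.8 × 2.027 L = 72.57 g
copper sulfate pentahydrate: 18.4 mg/L × 2.027 L = 37.30 mg
ammonium nitrate: 2.74 g/L × 2.027 L = 5.55 g
thiamine: C1V1 = C2V2 → 9.9 µg/mL × 2027 mL ÷ 4330 µg/mL = 4.63 mL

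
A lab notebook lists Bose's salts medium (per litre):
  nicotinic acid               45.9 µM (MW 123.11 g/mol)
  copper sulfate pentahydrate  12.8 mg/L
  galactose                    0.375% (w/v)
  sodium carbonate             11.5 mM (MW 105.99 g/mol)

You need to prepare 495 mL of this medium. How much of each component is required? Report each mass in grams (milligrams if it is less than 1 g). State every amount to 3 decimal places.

Scale factor relative to 1 L: 0.495.
nicotinic acid: 45.9 µmol/L × 123.11 g/mol × 0.495 L ÷ 1000 = 2.797 mg
copper sulfate pentahydrate: 12.8 mg/L × 0.495 L = 6.336 mg
galactose: 0.375% w/v = 3.75 g/L → 3.75 × 0.495 L = 1.856 g
sodium carbonate: 11.5 mmol/L × 105.99 mg/mmol × 0.495 L = 603.348 mg

nicotinic acid 2.797 mg; copper sulfate pentahydrate 6.336 mg; galactose 1.856 g; sodium carbonate 603.348 mg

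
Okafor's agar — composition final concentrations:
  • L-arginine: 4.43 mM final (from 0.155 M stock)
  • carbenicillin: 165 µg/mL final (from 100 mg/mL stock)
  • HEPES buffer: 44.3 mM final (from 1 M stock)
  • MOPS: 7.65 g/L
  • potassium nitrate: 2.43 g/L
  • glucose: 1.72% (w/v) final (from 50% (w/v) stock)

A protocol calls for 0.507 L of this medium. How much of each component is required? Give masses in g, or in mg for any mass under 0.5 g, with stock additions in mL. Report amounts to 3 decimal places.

Scale factor relative to 1 L: 0.507.
L-arginine: C1V1 = C2V2 → 4.43 mM × 507 mL ÷ 155 mM = 14.490 mL
carbenicillin: dilute stock: 165 µg/mL × 507 mL ÷ 100000 µg/mL = 0.837 mL
HEPES buffer: dilute stock: 44.3 mM × 507 mL ÷ 1000 mM = 22.460 mL
MOPS: 7.65 g/L × 0.507 L = 3.879 g
potassium nitrate: 2.43 g/L × 0.507 L = 1.232 g
glucose: V = C2·V2/C1 = 1.72% ÷ 50% × 507 mL = 17.441 mL

L-arginine 14.490 mL; carbenicillin 0.837 mL; HEPES buffer 22.460 mL; MOPS 3.879 g; potassium nitrate 1.232 g; glucose 17.441 mL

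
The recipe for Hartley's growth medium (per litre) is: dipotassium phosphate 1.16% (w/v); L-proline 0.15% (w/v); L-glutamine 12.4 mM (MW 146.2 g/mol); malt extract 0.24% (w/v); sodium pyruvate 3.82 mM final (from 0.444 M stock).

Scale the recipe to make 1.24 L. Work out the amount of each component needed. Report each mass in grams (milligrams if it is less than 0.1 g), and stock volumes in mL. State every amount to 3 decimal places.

dipotassium phosphate 14.384 g; L-proline 1.860 g; L-glutamine 2.248 g; malt extract 2.976 g; sodium pyruvate 10.668 mL

Working volume: 1.24 L.
dipotassium phosphate: 1.16% w/v = 11.6 g/L → 11.6 × 1.24 L = 14.384 g
L-proline: 0.15 g per 100 mL × 1240 mL ÷ 100 = 1.860 g
L-glutamine: 12.4 mmol/L × 146.2 g/mol × 1.24 L ÷ 1000 = 2.248 g
malt extract: 0.24% w/v = 2.4 g/L → 2.4 × 1.24 L = 2.976 g
sodium pyruvate: C1V1 = C2V2 → 3.82 mM × 1240 mL ÷ 444 mM = 10.668 mL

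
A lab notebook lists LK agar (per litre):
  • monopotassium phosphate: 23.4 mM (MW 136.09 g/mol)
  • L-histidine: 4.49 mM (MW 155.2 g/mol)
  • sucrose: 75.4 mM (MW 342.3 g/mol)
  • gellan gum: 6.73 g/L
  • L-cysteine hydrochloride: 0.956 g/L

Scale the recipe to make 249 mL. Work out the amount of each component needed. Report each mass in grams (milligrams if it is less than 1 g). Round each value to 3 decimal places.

Target volume = 249 mL = 0.249 L.
monopotassium phosphate: 23.4 mmol/L × 136.09 mg/mmol × 0.249 L = 792.942 mg
L-histidine: 4.49 mmol/L × 155.2 mg/mmol × 0.249 L = 173.515 mg
sucrose: 75.4 mmol/L × 342.3 g/mol × 0.249 L ÷ 1000 = 6.427 g
gellan gum: 6.73 g/L × 0.249 L = 1.676 g
L-cysteine hydrochloride: 0.956 g/L × 0.249 L = 0.238044 g = 238.044 mg

monopotassium phosphate 792.942 mg; L-histidine 173.515 mg; sucrose 6.427 g; gellan gum 1.676 g; L-cysteine hydrochloride 238.044 mg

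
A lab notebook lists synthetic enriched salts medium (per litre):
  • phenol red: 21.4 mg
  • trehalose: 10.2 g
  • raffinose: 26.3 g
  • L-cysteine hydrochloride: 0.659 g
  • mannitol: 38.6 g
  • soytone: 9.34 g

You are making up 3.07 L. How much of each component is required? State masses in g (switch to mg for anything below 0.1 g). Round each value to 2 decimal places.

Scale factor = 3070 mL / 1000 mL = 3.07.
phenol red: 21.4 mg × (3070 mL / 1000 mL) = 65.70 mg
trehalose: 10.2 g × (3070 mL / 1000 mL) = 31.31 g
raffinose: 26.3 g × (3070 mL / 1000 mL) = 80.74 g
L-cysteine hydrochloride: 0.659 g × (3070 mL / 1000 mL) = 2.02 g
mannitol: 38.6 g × (3070 mL / 1000 mL) = 118.50 g
soytone: 9.34 g × (3070 mL / 1000 mL) = 28.67 g

phenol red 65.70 mg; trehalose 31.31 g; raffinose 80.74 g; L-cysteine hydrochloride 2.02 g; mannitol 118.50 g; soytone 28.67 g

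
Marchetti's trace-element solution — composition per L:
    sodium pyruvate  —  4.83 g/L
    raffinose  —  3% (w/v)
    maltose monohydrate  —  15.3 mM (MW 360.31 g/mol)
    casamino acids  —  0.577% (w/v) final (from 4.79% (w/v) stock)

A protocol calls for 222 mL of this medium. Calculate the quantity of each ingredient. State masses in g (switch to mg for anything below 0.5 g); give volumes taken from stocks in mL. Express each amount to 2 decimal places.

sodium pyruvate 1.07 g; raffinose 6.66 g; maltose monohydrate 1.22 g; casamino acids 26.74 mL

Target volume = 222 mL = 0.222 L.
sodium pyruvate: 4.83 g/L × 0.222 L = 1.07 g
raffinose: 3% w/v = 30 g/L → 30 × 0.222 L = 6.66 g
maltose monohydrate: 15.3 mmol/L × 360.31 g/mol × 0.222 L ÷ 1000 = 1.22 g
casamino acids: V = C2·V2/C1 = 0.577% ÷ 4.79% × 222 mL = 26.74 mL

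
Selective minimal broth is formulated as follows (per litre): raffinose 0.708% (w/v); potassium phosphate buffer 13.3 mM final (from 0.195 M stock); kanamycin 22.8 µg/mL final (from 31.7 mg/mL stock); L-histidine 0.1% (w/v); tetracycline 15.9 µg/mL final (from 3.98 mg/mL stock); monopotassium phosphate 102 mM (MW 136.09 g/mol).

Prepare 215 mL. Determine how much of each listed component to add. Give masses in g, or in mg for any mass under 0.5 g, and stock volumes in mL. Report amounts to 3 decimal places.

Working volume: 215 mL = 0.215 L.
raffinose: 0.708% w/v = 7.08 g/L → 7.08 × 0.215 L = 1.522 g
potassium phosphate buffer: V = C2·V2/C1 = 13.3 mM × 215 mL ÷ 195 mM = 14.664 mL
kanamycin: C1V1 = C2V2 → 22.8 µg/mL × 215 mL ÷ 31700 µg/mL = 0.155 mL
L-histidine: 0.1% w/v = 1 g/L → 1 × 0.215 L = 0.215 g = 215.000 mg
tetracycline: C1V1 = C2V2 → 15.9 µg/mL × 215 mL ÷ 3980 µg/mL = 0.859 mL
monopotassium phosphate: 102 mmol/L × 136.09 g/mol × 0.215 L ÷ 1000 = 2.984 g

raffinose 1.522 g; potassium phosphate buffer 14.664 mL; kanamycin 0.155 mL; L-histidine 215.000 mg; tetracycline 0.859 mL; monopotassium phosphate 2.984 g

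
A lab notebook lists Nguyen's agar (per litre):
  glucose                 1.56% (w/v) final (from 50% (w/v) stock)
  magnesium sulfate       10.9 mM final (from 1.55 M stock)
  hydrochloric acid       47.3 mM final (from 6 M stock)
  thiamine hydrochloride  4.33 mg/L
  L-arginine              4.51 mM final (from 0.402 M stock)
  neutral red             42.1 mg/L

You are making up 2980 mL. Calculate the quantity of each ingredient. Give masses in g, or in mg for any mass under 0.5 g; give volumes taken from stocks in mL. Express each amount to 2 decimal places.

Working volume: 2980 mL = 2.98 L.
glucose: V = C2·V2/C1 = 1.56% ÷ 50% × 2980 mL = 92.98 mL
magnesium sulfate: dilute stock: 10.9 mM × 2980 mL ÷ 1550 mM = 20.96 mL
hydrochloric acid: C1V1 = C2V2 → 47.3 mM × 2980 mL ÷ 6000 mM = 23.49 mL
thiamine hydrochloride: 4.33 mg/L × 2.98 L = 12.90 mg
L-arginine: dilute stock: 4.51 mM × 2980 mL ÷ 402 mM = 33.43 mL
neutral red: 42.1 mg/L × 2.98 L = 125.46 mg

glucose 92.98 mL; magnesium sulfate 20.96 mL; hydrochloric acid 23.49 mL; thiamine hydrochloride 12.90 mg; L-arginine 33.43 mL; neutral red 125.46 mg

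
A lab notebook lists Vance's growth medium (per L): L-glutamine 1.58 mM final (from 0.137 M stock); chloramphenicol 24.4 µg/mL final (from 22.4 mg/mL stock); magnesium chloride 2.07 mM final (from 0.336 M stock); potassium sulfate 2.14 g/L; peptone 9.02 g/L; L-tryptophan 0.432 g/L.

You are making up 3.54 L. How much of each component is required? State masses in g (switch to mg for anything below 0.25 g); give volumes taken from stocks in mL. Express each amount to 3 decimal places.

L-glutamine 40.826 mL; chloramphenicol 3.856 mL; magnesium chloride 21.809 mL; potassium sulfate 7.576 g; peptone 31.931 g; L-tryptophan 1.529 g

Working volume: 3.54 L.
L-glutamine: V = C2·V2/C1 = 1.58 mM × 3540 mL ÷ 137 mM = 40.826 mL
chloramphenicol: V = C2·V2/C1 = 24.4 µg/mL × 3540 mL ÷ 22400 µg/mL = 3.856 mL
magnesium chloride: C1V1 = C2V2 → 2.07 mM × 3540 mL ÷ 336 mM = 21.809 mL
potassium sulfate: 2.14 g/L × 3.54 L = 7.576 g
peptone: 9.02 g/L × 3.54 L = 31.931 g
L-tryptophan: 0.432 g/L × 3.54 L = 1.529 g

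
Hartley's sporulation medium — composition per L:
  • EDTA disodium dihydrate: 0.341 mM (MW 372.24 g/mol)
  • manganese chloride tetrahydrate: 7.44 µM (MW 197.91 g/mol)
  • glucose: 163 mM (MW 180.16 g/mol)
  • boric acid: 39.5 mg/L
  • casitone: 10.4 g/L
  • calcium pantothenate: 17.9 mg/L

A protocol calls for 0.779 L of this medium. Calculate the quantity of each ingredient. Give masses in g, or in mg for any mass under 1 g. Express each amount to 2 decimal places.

Scale factor relative to 1 L: 0.779.
EDTA disodium dihydrate: 0.341 mmol/L × 372.24 mg/mmol × 0.779 L = 98.88 mg
manganese chloride tetrahydrate: 7.44 µmol/L × 197.91 g/mol × 0.779 L ÷ 1000 = 1.15 mg
glucose: 163 mmol/L × 180.16 g/mol × 0.779 L ÷ 1000 = 22.88 g
boric acid: 39.5 mg/L × 0.779 L = 30.77 mg
casitone: 10.4 g/L × 0.779 L = 8.10 g
calcium pantothenate: 17.9 mg/L × 0.779 L = 13.94 mg

EDTA disodium dihydrate 98.88 mg; manganese chloride tetrahydrate 1.15 mg; glucose 22.88 g; boric acid 30.77 mg; casitone 8.10 g; calcium pantothenate 13.94 mg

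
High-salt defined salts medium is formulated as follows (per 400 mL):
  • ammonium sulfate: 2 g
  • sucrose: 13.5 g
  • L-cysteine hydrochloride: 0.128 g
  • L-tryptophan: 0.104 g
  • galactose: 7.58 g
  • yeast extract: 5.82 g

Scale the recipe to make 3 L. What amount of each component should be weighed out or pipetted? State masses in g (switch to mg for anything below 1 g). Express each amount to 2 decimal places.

Scale factor = 3000 mL / 400 mL = 7.5.
ammonium sulfate: 2 g × (3000 mL / 400 mL) = 15.00 g
sucrose: 13.5 g × (3000 mL / 400 mL) = 101.25 g
L-cysteine hydrochloride: 0.128 g × (3000 mL / 400 mL) = 0.96 g = 960.00 mg
L-tryptophan: 0.104 g × (3000 mL / 400 mL) = 0.78 g = 780.00 mg
galactose: 7.58 g × (3000 mL / 400 mL) = 56.85 g
yeast extract: 5.82 g × (3000 mL / 400 mL) = 43.65 g

ammonium sulfate 15.00 g; sucrose 101.25 g; L-cysteine hydrochloride 960.00 mg; L-tryptophan 780.00 mg; galactose 56.85 g; yeast extract 43.65 g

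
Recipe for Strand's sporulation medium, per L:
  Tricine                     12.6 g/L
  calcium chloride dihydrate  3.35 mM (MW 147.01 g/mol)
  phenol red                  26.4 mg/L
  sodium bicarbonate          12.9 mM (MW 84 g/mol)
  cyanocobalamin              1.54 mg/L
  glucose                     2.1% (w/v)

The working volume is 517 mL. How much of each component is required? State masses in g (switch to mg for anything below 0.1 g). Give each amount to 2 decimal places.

Target volume = 517 mL = 0.517 L.
Tricine: 12.6 g/L × 0.517 L = 6.51 g
calcium chloride dihydrate: 3.35 mmol/L × 147.01 g/mol × 0.517 L ÷ 1000 = 0.25 g
phenol red: 26.4 mg/L × 0.517 L = 13.65 mg
sodium bicarbonate: 12.9 mmol/L × 84 g/mol × 0.517 L ÷ 1000 = 0.56 g
cyanocobalamin: 1.54 mg/L × 0.517 L = 0.80 mg
glucose: 2.1 g per 100 mL × 517 mL ÷ 100 = 10.86 g

Tricine 6.51 g; calcium chloride dihydrate 0.25 g; phenol red 13.65 mg; sodium bicarbonate 0.56 g; cyanocobalamin 0.80 mg; glucose 10.86 g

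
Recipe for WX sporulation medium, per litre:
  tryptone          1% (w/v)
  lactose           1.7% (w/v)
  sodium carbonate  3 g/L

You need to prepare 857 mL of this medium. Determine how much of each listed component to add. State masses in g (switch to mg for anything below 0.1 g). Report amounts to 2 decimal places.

tryptone 8.57 g; lactose 14.57 g; sodium carbonate 2.57 g

Working volume: 857 mL = 0.857 L.
tryptone: 1% w/v = 10 g/L → 10 × 0.857 L = 8.57 g
lactose: 1.7% w/v = 17 g/L → 17 × 0.857 L = 14.57 g
sodium carbonate: 3 g/L × 0.857 L = 2.57 g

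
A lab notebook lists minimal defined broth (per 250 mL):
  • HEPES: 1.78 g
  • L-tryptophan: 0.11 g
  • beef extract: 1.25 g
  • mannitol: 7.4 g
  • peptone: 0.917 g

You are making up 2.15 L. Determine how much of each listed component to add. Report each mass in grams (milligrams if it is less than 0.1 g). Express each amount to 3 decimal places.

HEPES 15.308 g; L-tryptophan 0.946 g; beef extract 10.750 g; mannitol 63.640 g; peptone 7.886 g

Ratio of target to recipe volume: 2150 / 250 = 8.6.
HEPES: 1.78 g × (2150 mL / 250 mL) = 15.308 g
L-tryptophan: 0.11 g × (2150 mL / 250 mL) = 0.946 g
beef extract: 1.25 g × (2150 mL / 250 mL) = 10.750 g
mannitol: 7.4 g × (2150 mL / 250 mL) = 63.640 g
peptone: 0.917 g × (2150 mL / 250 mL) = 7.886 g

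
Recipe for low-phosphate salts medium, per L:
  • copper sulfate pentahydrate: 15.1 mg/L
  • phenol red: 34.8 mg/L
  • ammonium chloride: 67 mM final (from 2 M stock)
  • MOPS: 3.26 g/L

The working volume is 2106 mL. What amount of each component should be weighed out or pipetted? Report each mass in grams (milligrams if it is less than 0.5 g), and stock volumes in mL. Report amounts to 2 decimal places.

Working volume: 2106 mL = 2.106 L.
copper sulfate pentahydrate: 15.1 mg/L × 2.106 L = 31.80 mg
phenol red: 34.8 mg/L × 2.106 L = 73.29 mg
ammonium chloride: V = C2·V2/C1 = 67 mM × 2106 mL ÷ 2000 mM = 70.55 mL
MOPS: 3.26 g/L × 2.106 L = 6.87 g

copper sulfate pentahydrate 31.80 mg; phenol red 73.29 mg; ammonium chloride 70.55 mL; MOPS 6.87 g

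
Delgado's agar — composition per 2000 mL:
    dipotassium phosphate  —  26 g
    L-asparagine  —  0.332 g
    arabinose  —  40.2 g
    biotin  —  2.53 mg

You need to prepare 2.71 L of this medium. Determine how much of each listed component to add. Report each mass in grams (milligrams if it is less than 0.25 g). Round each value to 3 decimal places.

Scale factor = 2710 mL / 2000 mL = 1.355.
dipotassium phosphate: 26 g × (2710 mL / 2000 mL) = 35.230 g
L-asparagine: 0.332 g × (2710 mL / 2000 mL) = 0.450 g
arabinose: 40.2 g × (2710 mL / 2000 mL) = 54.471 g
biotin: 2.53 mg × (2710 mL / 2000 mL) = 3.428 mg

dipotassium phosphate 35.230 g; L-asparagine 0.450 g; arabinose 54.471 g; biotin 3.428 mg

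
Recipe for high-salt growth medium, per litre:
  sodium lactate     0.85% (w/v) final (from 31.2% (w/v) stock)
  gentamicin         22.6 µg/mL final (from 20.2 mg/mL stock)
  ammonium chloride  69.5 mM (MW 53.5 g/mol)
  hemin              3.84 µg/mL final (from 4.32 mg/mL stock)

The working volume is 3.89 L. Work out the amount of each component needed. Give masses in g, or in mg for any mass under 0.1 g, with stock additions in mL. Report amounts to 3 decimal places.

sodium lactate 105.978 mL; gentamicin 4.352 mL; ammonium chloride 14.464 g; hemin 3.458 mL

Scale factor relative to 1 L: 3.89.
sodium lactate: C1V1 = C2V2 → 0.85% ÷ 31.2% × 3890 mL = 105.978 mL
gentamicin: V = C2·V2/C1 = 22.6 µg/mL × 3890 mL ÷ 20200 µg/mL = 4.352 mL
ammonium chloride: 69.5 mmol/L × 53.5 g/mol × 3.89 L ÷ 1000 = 14.464 g
hemin: dilute stock: 3.84 µg/mL × 3890 mL ÷ 4320 µg/mL = 3.458 mL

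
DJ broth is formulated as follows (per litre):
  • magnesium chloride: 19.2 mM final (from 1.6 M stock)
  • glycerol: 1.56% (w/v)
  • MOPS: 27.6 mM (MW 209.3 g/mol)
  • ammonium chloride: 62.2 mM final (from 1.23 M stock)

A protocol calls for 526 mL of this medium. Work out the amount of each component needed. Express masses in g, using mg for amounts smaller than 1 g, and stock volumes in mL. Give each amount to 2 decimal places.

magnesium chloride 6.31 mL; glycerol 8.21 g; MOPS 3.04 g; ammonium chloride 26.60 mL

Target volume = 526 mL = 0.526 L.
magnesium chloride: V = C2·V2/C1 = 19.2 mM × 526 mL ÷ 1600 mM = 6.31 mL
glycerol: 1.56 g per 100 mL × 526 mL ÷ 100 = 8.21 g
MOPS: 27.6 mmol/L × 209.3 g/mol × 0.526 L ÷ 1000 = 3.04 g
ammonium chloride: C1V1 = C2V2 → 62.2 mM × 526 mL ÷ 1230 mM = 26.60 mL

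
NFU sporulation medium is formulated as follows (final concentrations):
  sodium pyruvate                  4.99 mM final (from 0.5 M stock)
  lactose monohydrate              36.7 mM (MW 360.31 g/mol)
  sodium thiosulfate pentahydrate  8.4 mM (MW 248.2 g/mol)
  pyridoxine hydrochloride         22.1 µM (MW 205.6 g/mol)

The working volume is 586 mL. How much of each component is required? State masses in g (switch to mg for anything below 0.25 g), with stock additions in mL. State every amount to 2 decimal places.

Scale factor relative to 1 L: 0.586.
sodium pyruvate: dilute stock: 4.99 mM × 586 mL ÷ 500 mM = 5.85 mL
lactose monohydrate: 36.7 mmol/L × 360.31 g/mol × 0.586 L ÷ 1000 = 7.75 g
sodium thiosulfate pentahydrate: 8.4 mmol/L × 248.2 g/mol × 0.586 L ÷ 1000 = 1.22 g
pyridoxine hydrochloride: 22.1 µmol/L × 205.6 g/mol × 0.586 L ÷ 1000 = 2.66 mg

sodium pyruvate 5.85 mL; lactose monohydrate 7.75 g; sodium thiosulfate pentahydrate 1.22 g; pyridoxine hydrochloride 2.66 mg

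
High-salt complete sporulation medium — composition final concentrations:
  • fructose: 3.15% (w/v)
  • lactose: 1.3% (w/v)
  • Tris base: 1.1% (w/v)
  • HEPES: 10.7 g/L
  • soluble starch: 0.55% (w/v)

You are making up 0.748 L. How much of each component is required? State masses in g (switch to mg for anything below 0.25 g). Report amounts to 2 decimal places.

fructose 23.56 g; lactose 9.72 g; Tris base 8.23 g; HEPES 8.00 g; soluble starch 4.11 g

Scale factor relative to 1 L: 0.748.
fructose: 3.15% w/v = 31.5 g/L → 31.5 × 0.748 L = 23.56 g
lactose: 1.3% w/v = 13 g/L → 13 × 0.748 L = 9.72 g
Tris base: 1.1% w/v = 11 g/L → 11 × 0.748 L = 8.23 g
HEPES: 10.7 g/L × 0.748 L = 8.00 g
soluble starch: 0.55 g per 100 mL × 748 mL ÷ 100 = 4.11 g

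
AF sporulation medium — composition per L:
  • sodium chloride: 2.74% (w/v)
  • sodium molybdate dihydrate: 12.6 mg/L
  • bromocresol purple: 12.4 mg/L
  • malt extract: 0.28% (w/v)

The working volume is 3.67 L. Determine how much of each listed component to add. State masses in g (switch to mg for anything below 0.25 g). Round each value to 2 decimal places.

sodium chloride 100.56 g; sodium molybdate dihydrate 46.24 mg; bromocresol purple 45.51 mg; malt extract 10.28 g

Working volume: 3.67 L.
sodium chloride: 2.74 g per 100 mL × 3670 mL ÷ 100 = 100.56 g
sodium molybdate dihydrate: 12.6 mg/L × 3.67 L = 46.24 mg
bromocresol purple: 12.4 mg/L × 3.67 L = 45.51 mg
malt extract: 0.28 g per 100 mL × 3670 mL ÷ 100 = 10.28 g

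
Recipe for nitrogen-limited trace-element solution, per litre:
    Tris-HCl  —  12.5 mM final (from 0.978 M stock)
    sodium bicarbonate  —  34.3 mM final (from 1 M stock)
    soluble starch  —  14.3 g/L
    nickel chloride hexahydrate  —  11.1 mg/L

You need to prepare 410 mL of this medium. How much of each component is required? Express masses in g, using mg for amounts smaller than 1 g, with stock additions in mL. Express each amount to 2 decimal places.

Scale factor relative to 1 L: 0.41.
Tris-HCl: C1V1 = C2V2 → 12.5 mM × 410 mL ÷ 978 mM = 5.24 mL
sodium bicarbonate: V = C2·V2/C1 = 34.3 mM × 410 mL ÷ 1000 mM = 14.06 mL
soluble starch: 14.3 g/L × 0.41 L = 5.86 g
nickel chloride hexahydrate: 11.1 mg/L × 0.41 L = 4.55 mg

Tris-HCl 5.24 mL; sodium bicarbonate 14.06 mL; soluble starch 5.86 g; nickel chloride hexahydrate 4.55 mg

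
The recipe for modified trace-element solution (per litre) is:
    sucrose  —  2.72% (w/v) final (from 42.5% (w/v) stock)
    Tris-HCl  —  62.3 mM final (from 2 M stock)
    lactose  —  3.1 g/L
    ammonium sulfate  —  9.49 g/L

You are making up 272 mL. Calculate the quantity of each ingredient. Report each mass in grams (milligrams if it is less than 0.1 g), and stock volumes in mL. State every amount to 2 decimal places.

sucrose 17.41 mL; Tris-HCl 8.47 mL; lactose 0.84 g; ammonium sulfate 2.58 g

Scale factor relative to 1 L: 0.272.
sucrose: C1V1 = C2V2 → 2.72% ÷ 42.5% × 272 mL = 17.41 mL
Tris-HCl: V = C2·V2/C1 = 62.3 mM × 272 mL ÷ 2000 mM = 8.47 mL
lactose: 3.1 g/L × 0.272 L = 0.84 g
ammonium sulfate: 9.49 g/L × 0.272 L = 2.58 g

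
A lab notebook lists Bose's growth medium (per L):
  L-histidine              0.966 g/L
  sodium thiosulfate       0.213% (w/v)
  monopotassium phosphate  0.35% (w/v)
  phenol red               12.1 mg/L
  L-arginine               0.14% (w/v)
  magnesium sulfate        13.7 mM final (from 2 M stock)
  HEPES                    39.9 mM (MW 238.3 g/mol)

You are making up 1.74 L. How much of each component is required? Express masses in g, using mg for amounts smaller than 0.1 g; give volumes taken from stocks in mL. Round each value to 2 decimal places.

L-histidine 1.68 g; sodium thiosulfate 3.71 g; monopotassium phosphate 6.09 g; phenol red 21.05 mg; L-arginine 2.44 g; magnesium sulfate 11.92 mL; HEPES 16.54 g

Working volume: 1.74 L.
L-histidine: 0.966 g/L × 1.74 L = 1.68 g
sodium thiosulfate: 0.213 g per 100 mL × 1740 mL ÷ 100 = 3.71 g
monopotassium phosphate: 0.35% w/v = 3.5 g/L → 3.5 × 1.74 L = 6.09 g
phenol red: 12.1 mg/L × 1.74 L = 21.05 mg
L-arginine: 0.14 g per 100 mL × 1740 mL ÷ 100 = 2.44 g
magnesium sulfate: C1V1 = C2V2 → 13.7 mM × 1740 mL ÷ 2000 mM = 11.92 mL
HEPES: 39.9 mmol/L × 238.3 g/mol × 1.74 L ÷ 1000 = 16.54 g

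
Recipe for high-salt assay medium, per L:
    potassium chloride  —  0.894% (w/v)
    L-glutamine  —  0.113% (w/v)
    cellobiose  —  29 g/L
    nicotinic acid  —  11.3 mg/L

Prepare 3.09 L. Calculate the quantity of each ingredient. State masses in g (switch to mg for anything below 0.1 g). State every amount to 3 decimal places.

potassium chloride 27.625 g; L-glutamine 3.492 g; cellobiose 89.610 g; nicotinic acid 34.917 mg

Working volume: 3.09 L.
potassium chloride: 0.894 g per 100 mL × 3090 mL ÷ 100 = 27.625 g
L-glutamine: 0.113 g per 100 mL × 3090 mL ÷ 100 = 3.492 g
cellobiose: 29 g/L × 3.09 L = 89.610 g
nicotinic acid: 11.3 mg/L × 3.09 L = 34.917 mg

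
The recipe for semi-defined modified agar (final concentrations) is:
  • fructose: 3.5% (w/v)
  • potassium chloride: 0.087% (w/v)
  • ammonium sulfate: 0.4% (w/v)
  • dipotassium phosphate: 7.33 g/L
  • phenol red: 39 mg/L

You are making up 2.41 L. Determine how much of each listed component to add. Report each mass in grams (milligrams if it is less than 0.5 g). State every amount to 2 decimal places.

Scale factor relative to 1 L: 2.41.
fructose: 3.5% w/v = 35 g/L → 35 × 2.41 L = 84.35 g
potassium chloride: 0.087% w/v = 0.87 g/L → 0.87 × 2.41 L = 2.10 g
ammonium sulfate: 0.4% w/v = 4 g/L → 4 × 2.41 L = 9.64 g
dipotassium phosphate: 7.33 g/L × 2.41 L = 17.67 g
phenol red: 39 mg/L × 2.41 L = 93.99 mg

fructose 84.35 g; potassium chloride 2.10 g; ammonium sulfate 9.64 g; dipotassium phosphate 17.67 g; phenol red 93.99 mg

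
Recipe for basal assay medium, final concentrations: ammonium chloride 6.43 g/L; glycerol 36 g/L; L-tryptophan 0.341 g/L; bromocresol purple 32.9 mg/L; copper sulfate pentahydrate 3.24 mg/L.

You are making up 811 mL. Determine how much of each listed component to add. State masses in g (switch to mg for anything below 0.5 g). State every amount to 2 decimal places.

ammonium chloride 5.21 g; glycerol 29.20 g; L-tryptophan 276.55 mg; bromocresol purple 26.68 mg; copper sulfate pentahydrate 2.63 mg

Scale factor relative to 1 L: 0.811.
ammonium chloride: 6.43 g/L × 0.811 L = 5.21 g
glycerol: 36 g/L × 0.811 L = 29.20 g
L-tryptophan: 0.341 g/L × 0.811 L = 0.276551 g = 276.55 mg
bromocresol purple: 32.9 mg/L × 0.811 L = 26.68 mg
copper sulfate pentahydrate: 3.24 mg/L × 0.811 L = 2.63 mg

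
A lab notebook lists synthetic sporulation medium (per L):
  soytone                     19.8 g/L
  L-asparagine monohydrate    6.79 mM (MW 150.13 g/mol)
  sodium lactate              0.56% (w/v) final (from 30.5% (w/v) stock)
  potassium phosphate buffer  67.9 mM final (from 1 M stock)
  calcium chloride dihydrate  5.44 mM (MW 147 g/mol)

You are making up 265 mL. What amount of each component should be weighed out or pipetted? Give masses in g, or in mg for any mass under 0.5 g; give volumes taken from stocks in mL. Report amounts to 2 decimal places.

Working volume: 265 mL = 0.265 L.
soytone: 19.8 g/L × 0.265 L = 5.25 g
L-asparagine monohydrate: 6.79 mmol/L × 150.13 mg/mmol × 0.265 L = 270.14 mg
sodium lactate: C1V1 = C2V2 → 0.56% ÷ 30.5% × 265 mL = 4.87 mL
potassium phosphate buffer: C1V1 = C2V2 → 67.9 mM × 265 mL ÷ 1000 mM = 17.99 mL
calcium chloride dihydrate: 5.44 mmol/L × 147 mg/mmol × 0.265 L = 211.92 mg

soytone 5.25 g; L-asparagine monohydrate 270.14 mg; sodium lactate 4.87 mL; potassium phosphate buffer 17.99 mL; calcium chloride dihydrate 211.92 mg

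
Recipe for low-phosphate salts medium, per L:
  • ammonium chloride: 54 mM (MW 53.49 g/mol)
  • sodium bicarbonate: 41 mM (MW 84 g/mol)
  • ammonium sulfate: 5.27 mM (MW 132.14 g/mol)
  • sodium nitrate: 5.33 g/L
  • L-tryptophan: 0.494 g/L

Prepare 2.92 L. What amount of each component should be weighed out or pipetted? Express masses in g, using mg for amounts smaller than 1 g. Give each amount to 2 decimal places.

ammonium chloride 8.43 g; sodium bicarbonate 10.06 g; ammonium sulfate 2.03 g; sodium nitrate 15.56 g; L-tryptophan 1.44 g

Working volume: 2.92 L.
ammonium chloride: 54 mmol/L × 53.49 g/mol × 2.92 L ÷ 1000 = 8.43 g
sodium bicarbonate: 41 mmol/L × 84 g/mol × 2.92 L ÷ 1000 = 10.06 g
ammonium sulfate: 5.27 mmol/L × 132.14 g/mol × 2.92 L ÷ 1000 = 2.03 g
sodium nitrate: 5.33 g/L × 2.92 L = 15.56 g
L-tryptophan: 0.494 g/L × 2.92 L = 1.44 g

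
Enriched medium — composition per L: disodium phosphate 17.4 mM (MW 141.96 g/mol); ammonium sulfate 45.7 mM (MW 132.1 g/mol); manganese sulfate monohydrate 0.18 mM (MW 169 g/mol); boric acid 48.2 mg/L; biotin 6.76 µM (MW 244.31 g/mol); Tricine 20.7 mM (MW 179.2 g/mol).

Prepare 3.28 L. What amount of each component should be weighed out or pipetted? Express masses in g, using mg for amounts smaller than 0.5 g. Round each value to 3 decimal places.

Working volume: 3.28 L.
disodium phosphate: 17.4 mmol/L × 141.96 g/mol × 3.28 L ÷ 1000 = 8.102 g
ammonium sulfate: 45.7 mmol/L × 132.1 g/mol × 3.28 L ÷ 1000 = 19.801 g
manganese sulfate monohydrate: 0.18 mmol/L × 169 mg/mmol × 3.28 L = 99.778 mg
boric acid: 48.2 mg/L × 3.28 L = 158.096 mg
biotin: 6.76 µmol/L × 244.31 g/mol × 3.28 L ÷ 1000 = 5.417 mg
Tricine: 20.7 mmol/L × 179.2 g/mol × 3.28 L ÷ 1000 = 12.167 g

disodium phosphate 8.102 g; ammonium sulfate 19.801 g; manganese sulfate monohydrate 99.778 mg; boric acid 158.096 mg; biotin 5.417 mg; Tricine 12.167 g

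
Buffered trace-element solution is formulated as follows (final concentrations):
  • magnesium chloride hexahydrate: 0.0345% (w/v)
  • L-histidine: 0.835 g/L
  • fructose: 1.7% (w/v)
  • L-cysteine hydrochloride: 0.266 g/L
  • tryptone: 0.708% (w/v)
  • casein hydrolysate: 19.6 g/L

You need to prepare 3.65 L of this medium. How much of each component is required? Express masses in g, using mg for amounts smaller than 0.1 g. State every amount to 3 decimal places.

Working volume: 3.65 L.
magnesium chloride hexahydrate: 0.0345 g per 100 mL × 3650 mL ÷ 100 = 1.259 g
L-histidine: 0.835 g/L × 3.65 L = 3.048 g
fructose: 1.7% w/v = 17 g/L → 17 × 3.65 L = 62.050 g
L-cysteine hydrochloride: 0.266 g/L × 3.65 L = 0.971 g
tryptone: 0.708% w/v = 7.08 g/L → 7.08 × 3.65 L = 25.842 g
casein hydrolysate: 19.6 g/L × 3.65 L = 71.540 g

magnesium chloride hexahydrate 1.259 g; L-histidine 3.048 g; fructose 62.050 g; L-cysteine hydrochloride 0.971 g; tryptone 25.842 g; casein hydrolysate 71.540 g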